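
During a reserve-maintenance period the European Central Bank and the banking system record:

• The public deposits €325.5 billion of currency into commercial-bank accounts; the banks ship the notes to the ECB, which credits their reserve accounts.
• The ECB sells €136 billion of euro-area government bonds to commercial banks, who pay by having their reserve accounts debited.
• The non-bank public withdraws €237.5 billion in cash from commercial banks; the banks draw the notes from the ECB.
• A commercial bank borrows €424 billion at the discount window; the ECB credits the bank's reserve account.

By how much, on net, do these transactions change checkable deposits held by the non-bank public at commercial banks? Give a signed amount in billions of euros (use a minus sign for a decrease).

Currency deposit €325.5 billion: non-bank counterparties' bank balances rise → +€325.5B.
OMO sale (to banks) €136 billion: the counterparty is a bank, so public deposits are unchanged → 0.
Currency withdrawal €237.5 billion: non-bank counterparties' bank balances fall → −€237.5B.
Discount-window loan €424 billion: the counterparty is a bank, so public deposits are unchanged → 0.
Net: 325.5 + 0 − 237.5 + 0 = +€88 billion.

+€88 billion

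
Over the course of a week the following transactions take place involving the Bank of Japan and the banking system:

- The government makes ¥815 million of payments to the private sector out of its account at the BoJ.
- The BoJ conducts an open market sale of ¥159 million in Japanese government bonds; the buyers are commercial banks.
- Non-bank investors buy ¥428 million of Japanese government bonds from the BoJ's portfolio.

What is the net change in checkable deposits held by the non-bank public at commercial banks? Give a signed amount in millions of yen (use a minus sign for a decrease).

BoJ balance sheet:
  Assets:      Securities −¥587M
  Liabilities: Bank reserves +¥228M, Government deposits −¥815M
Commercial banking system:
  Assets:      Reserves at CB +¥228M, Securities +¥159M
  Liabilities: Checkable deposits +¥387M
So the change in checkable deposits held by the non-bank public at commercial banks is +¥387 million.

+¥387 million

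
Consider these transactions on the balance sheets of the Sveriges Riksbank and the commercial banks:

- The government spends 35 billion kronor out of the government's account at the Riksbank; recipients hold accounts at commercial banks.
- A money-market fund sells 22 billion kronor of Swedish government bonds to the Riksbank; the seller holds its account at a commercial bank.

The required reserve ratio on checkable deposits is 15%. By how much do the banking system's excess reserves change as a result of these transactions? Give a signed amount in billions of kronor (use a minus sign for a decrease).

Government spending 35 billion kronor: reserves +35B, deposits +35B.
Asset purchase (from non-banks) 22 billion kronor: reserves +22B, deposits +22B.
Totals: Δreserves = +57B, Δdeposits = +57B.
Δrequired reserves = 15% × +57B = +8.55B.
Δexcess reserves = Δreserves − Δrequired = +57B − (+8.55B) = +48.45 billion.

+48.45 billion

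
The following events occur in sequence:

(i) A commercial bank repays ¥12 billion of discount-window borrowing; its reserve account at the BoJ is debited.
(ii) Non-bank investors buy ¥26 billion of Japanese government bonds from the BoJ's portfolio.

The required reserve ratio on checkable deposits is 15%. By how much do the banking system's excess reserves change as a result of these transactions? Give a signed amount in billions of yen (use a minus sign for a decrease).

Discount-window repayment ¥12 billion: reserves −¥12B, deposits 0.
Asset sale (to non-banks) ¥26 billion: reserves −¥26B, deposits −¥26B.
Totals: Δreserves = −¥38B, Δdeposits = −¥26B.
Δrequired reserves = 15% × −¥26B = −¥3.9B.
Δexcess reserves = Δreserves − Δrequired = −¥38B − (−¥3.9B) = -¥34.1 billion.

-¥34.1 billion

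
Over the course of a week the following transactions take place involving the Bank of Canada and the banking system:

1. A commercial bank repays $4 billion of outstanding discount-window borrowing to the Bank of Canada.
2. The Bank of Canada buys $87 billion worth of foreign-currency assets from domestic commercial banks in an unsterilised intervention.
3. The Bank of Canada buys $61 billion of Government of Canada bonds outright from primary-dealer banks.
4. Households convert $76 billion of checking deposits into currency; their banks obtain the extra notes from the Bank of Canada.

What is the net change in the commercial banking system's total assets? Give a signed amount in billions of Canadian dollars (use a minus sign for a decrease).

-$80 billion

Discount-window repayment $4 billion: bank balance sheets shrink → −$4B.
FX purchase $87 billion: just an asset swap on bank balance sheets → 0.
OMO purchase (from banks) $61 billion: just an asset swap on bank balance sheets → 0.
Currency withdrawal $76 billion: bank balance sheets shrink → −$76B.
Net: −4 + 0 + 0 − 76 = -$80 billion.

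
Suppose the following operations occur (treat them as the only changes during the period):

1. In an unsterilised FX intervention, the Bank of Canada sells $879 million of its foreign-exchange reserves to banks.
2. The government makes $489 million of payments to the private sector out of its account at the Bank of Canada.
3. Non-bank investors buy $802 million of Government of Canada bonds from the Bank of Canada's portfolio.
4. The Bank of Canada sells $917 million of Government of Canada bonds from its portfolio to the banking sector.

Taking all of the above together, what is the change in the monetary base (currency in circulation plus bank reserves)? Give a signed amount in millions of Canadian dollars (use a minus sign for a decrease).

-$2109 million

FX sale $879 million: Bank of Canada balance sheet contracts → −$879M.
Government spending $489 million: a non-base liability converts back to reserves → +$489M.
Asset sale (to non-banks) $802 million: Bank of Canada balance sheet contracts → −$802M.
OMO sale (to banks) $917 million: Bank of Canada balance sheet contracts → −$917M.
Net: −879 + 489 − 802 − 917 = -$2109 million.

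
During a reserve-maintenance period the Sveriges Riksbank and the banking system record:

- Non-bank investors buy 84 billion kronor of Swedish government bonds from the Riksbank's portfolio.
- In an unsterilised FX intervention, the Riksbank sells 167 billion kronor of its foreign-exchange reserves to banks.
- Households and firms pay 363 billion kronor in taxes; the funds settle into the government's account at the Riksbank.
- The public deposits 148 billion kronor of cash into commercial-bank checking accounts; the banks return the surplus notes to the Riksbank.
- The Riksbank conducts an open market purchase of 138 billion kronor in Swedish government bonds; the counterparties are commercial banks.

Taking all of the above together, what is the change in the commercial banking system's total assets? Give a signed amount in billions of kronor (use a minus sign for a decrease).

-299 billion

Asset sale (to non-banks) 84 billion kronor: bank balance sheets shrink → −84B.
FX sale 167 billion kronor: just an asset swap on bank balance sheets → 0.
Government account inflow 363 billion kronor: bank balance sheets shrink → −363B.
Currency deposit 148 billion kronor: bank balance sheets expand → +148B.
OMO purchase (from banks) 138 billion kronor: just an asset swap on bank balance sheets → 0.
Net: −84 + 0 − 363 + 148 + 0 = -299 billion.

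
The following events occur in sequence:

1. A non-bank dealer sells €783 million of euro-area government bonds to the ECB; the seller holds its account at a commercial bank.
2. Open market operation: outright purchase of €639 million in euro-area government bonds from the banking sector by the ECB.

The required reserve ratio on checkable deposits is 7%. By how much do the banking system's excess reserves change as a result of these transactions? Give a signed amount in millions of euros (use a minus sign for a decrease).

+€1367.19 million

Asset purchase (from non-banks) €783 million: reserves +€783M, deposits +€783M.
OMO purchase (from banks) €639 million: reserves +€639M, deposits 0.
Totals: Δreserves = +€1422M, Δdeposits = +€783M.
Δrequired reserves = 7% × +€783M = +€54.81M.
Δexcess reserves = Δreserves − Δrequired = +€1422M − (+€54.81M) = +€1367.19 million.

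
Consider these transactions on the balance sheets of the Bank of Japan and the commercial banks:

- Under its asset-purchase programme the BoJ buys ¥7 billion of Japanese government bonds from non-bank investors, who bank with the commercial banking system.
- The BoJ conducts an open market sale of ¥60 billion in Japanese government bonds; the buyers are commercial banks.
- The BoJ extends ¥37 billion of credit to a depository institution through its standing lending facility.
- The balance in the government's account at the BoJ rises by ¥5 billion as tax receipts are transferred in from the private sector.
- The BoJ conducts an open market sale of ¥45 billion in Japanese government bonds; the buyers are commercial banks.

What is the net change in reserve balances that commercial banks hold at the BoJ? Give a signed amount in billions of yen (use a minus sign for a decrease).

-¥66 billion

Asset purchase (from non-banks) ¥7 billion: the BoJ pays by crediting reserve accounts → +¥7B.
OMO sale (to banks) ¥60 billion: the buying banks pay out of their reserve balances → −¥60B.
Discount-window loan ¥37 billion: the loan is credited to the bank's reserve account → +¥37B.
Government account inflow ¥5 billion: funds move from bank reserves into the government account → −¥5B.
OMO sale (to banks) ¥45 billion: the buying banks pay out of their reserve balances → −¥45B.
Net: 7 − 60 + 37 − 5 − 45 = -¥66 billion.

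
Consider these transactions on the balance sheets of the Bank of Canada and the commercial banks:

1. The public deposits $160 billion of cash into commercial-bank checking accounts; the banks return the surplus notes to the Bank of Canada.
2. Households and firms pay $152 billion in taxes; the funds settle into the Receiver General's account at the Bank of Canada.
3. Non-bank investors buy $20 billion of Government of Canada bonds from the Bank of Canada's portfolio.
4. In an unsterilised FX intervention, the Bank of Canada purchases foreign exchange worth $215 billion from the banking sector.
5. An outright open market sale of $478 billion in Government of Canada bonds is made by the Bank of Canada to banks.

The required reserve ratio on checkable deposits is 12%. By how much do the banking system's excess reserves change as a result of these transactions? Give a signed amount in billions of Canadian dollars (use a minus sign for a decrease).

-$273.56 billion

Currency deposit $160 billion: reserves +$160B, deposits +$160B.
Government account inflow $152 billion: reserves −$152B, deposits −$152B.
Asset sale (to non-banks) $20 billion: reserves −$20B, deposits −$20B.
FX purchase $215 billion: reserves +$215B, deposits 0.
OMO sale (to banks) $478 billion: reserves −$478B, deposits 0.
Totals: Δreserves = −$275B, Δdeposits = −$12B.
Δrequired reserves = 12% × −$12B = −$1.44B.
Δexcess reserves = Δreserves − Δrequired = −$275B − (−$1.44B) = -$273.56 billion.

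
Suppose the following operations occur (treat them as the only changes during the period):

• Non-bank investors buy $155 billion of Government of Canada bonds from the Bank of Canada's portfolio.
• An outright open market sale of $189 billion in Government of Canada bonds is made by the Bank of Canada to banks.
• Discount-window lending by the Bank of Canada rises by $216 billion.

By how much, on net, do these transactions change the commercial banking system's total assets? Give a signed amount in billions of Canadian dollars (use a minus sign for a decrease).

Asset sale (to non-banks) $155 billion: bank balance sheets shrink → −$155B.
OMO sale (to banks) $189 billion: just an asset swap on bank balance sheets → 0.
Discount-window loan $216 billion: bank balance sheets expand → +$216B.
Net: −155 + 0 + 216 = +$61 billion.

+$61 billion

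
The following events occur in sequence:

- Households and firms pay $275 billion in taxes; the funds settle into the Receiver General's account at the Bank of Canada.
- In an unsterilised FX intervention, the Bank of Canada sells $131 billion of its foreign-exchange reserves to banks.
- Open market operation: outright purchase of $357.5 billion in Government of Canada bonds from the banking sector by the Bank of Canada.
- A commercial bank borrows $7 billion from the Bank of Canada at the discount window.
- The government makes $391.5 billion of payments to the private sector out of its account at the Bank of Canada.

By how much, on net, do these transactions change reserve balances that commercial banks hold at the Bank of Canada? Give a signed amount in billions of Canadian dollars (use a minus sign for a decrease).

Government account inflow $275 billion: funds move from bank reserves into the government account → −$275B.
FX sale $131 billion: the buying banks pay out of their reserve balances → −$131B.
OMO purchase (from banks) $357.5 billion: the Bank of Canada pays by crediting reserve accounts → +$357.5B.
Discount-window loan $7 billion: the loan is credited to the bank's reserve account → +$7B.
Government spending $391.5 billion: government payments flow into bank reserve accounts → +$391.5B.
Net: −275 − 131 + 357.5 + 7 + 391.5 = +$350 billion.

+$350 billion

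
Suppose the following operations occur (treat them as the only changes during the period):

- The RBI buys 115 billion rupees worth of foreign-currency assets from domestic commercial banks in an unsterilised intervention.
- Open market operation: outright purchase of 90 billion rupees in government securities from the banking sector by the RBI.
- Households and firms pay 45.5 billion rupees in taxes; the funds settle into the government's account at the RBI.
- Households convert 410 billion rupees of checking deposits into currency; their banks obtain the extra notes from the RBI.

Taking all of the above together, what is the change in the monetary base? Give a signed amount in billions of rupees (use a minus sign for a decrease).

FX purchase 115 billion rupees: RBI balance sheet expands → +115B.
OMO purchase (from banks) 90 billion rupees: RBI balance sheet expands → +90B.
Government account inflow 45.5 billion rupees: reserves shift to a non-base liability → −45.5B.
Currency withdrawal 410 billion rupees: just a shift between currency and reserves — both are base money → 0.
Net: 115 + 90 − 45.5 + 0 = +159.5 billion.

+159.5 billion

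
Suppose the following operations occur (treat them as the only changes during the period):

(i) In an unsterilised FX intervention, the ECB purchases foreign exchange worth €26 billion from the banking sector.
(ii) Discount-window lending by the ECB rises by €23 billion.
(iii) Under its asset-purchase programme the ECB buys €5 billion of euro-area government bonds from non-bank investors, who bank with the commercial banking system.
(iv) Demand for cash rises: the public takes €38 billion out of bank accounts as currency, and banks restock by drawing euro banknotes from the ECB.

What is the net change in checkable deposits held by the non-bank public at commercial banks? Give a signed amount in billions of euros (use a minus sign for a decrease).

FX purchase €26 billion: the counterparty is a bank, so public deposits are unchanged → 0.
Discount-window loan €23 billion: the counterparty is a bank, so public deposits are unchanged → 0.
Asset purchase (from non-banks) €5 billion: non-bank counterparties' bank balances rise → +€5B.
Currency withdrawal €38 billion: non-bank counterparties' bank balances fall → −€38B.
Net: 0 + 0 + 5 − 38 = -€33 billion.

-€33 billion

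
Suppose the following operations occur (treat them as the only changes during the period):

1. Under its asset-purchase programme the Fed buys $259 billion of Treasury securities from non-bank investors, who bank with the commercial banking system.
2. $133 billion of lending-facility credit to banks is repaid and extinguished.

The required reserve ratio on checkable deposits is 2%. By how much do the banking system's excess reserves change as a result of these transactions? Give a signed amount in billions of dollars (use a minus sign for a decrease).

Asset purchase (from non-banks) $259 billion: reserves +$259B, deposits +$259B.
Discount-window repayment $133 billion: reserves −$133B, deposits 0.
Totals: Δreserves = +$126B, Δdeposits = +$259B.
Δrequired reserves = 2% × +$259B = +$5.18B.
Δexcess reserves = Δreserves − Δrequired = +$126B − (+$5.18B) = +$120.82 billion.

+$120.82 billion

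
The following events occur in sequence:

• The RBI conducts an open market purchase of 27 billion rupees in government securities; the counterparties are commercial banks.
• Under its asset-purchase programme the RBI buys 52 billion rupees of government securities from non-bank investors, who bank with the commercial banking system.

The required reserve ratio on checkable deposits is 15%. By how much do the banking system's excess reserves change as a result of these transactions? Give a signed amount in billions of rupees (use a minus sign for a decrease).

OMO purchase (from banks) 27 billion rupees: reserves +27B, deposits 0.
Asset purchase (from non-banks) 52 billion rupees: reserves +52B, deposits +52B.
Totals: Δreserves = +79B, Δdeposits = +52B.
Δrequired reserves = 15% × +52B = +7.8B.
Δexcess reserves = Δreserves − Δrequired = +79B − (+7.8B) = +71.2 billion.

+71.2 billion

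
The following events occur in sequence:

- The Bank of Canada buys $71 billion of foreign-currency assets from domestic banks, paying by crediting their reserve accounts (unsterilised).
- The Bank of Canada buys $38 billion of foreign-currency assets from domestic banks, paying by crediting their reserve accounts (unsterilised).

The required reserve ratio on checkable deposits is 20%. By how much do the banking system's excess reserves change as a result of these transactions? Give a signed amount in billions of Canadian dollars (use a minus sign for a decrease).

FX purchase $71 billion: reserves +$71B, deposits 0.
FX purchase $38 billion: reserves +$38B, deposits 0.
Totals: Δreserves = +$109B, Δdeposits = 0.
Δrequired reserves = 20% × 0 = 0.
Δexcess reserves = Δreserves − Δrequired = +$109B − (0) = +$109 billion.

+$109 billion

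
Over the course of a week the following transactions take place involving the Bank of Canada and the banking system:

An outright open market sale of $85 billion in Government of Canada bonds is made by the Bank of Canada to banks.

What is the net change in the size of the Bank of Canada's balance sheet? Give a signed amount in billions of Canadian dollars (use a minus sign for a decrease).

OMO sale (to banks) $85 billion: a Bank of Canada asset is shed → −$85B.

-$85 billion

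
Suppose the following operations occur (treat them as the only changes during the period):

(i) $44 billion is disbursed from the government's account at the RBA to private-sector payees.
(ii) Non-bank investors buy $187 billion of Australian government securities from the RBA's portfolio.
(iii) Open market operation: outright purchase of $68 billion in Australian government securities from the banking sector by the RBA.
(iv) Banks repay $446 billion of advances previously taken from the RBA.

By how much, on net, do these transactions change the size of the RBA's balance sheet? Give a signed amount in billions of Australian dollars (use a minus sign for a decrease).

RBA balance sheet:
  Assets:      Securities −$119B, Loans to banks −$446B
  Liabilities: Bank reserves −$521B, Government deposits −$44B
Change in total RBA assets = -$565 billion.

-$565 billion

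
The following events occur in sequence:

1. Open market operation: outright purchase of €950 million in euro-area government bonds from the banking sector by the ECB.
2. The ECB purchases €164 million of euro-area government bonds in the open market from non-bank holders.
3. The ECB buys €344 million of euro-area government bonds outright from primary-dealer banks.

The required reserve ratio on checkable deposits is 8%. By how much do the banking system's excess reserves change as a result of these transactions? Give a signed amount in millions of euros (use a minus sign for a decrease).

+€1444.88 million

OMO purchase (from banks) €950 million: reserves +€950M, deposits 0.
Asset purchase (from non-banks) €164 million: reserves +€164M, deposits +€164M.
OMO purchase (from banks) €344 million: reserves +€344M, deposits 0.
Totals: Δreserves = +€1458M, Δdeposits = +€164M.
Δrequired reserves = 8% × +€164M = +€13.12M.
Δexcess reserves = Δreserves − Δrequired = +€1458M − (+€13.12M) = +€1444.88 million.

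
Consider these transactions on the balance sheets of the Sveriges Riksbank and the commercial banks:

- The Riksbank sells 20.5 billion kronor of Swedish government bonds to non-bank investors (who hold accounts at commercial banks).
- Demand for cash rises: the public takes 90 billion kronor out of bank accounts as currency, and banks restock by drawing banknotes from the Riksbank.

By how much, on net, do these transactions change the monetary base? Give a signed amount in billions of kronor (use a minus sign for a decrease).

Riksbank balance sheet:
  Assets:      Securities −20.5B
  Liabilities: Bank reserves −110.5B, Currency in circulation +90B
Commercial banking system:
  Assets:      Reserves at CB −110.5B
  Liabilities: Checkable deposits −110.5B
Monetary base = currency + reserves: +90B + (−110.5B) = -20.5 billion.

-20.5 billion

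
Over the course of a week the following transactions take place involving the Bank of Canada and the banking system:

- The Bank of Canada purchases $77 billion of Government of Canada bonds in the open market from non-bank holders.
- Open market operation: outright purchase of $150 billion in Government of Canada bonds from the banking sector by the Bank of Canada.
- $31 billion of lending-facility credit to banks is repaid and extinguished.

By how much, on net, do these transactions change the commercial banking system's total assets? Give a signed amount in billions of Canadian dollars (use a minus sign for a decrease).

+$46 billion

Asset purchase (from non-banks) $77 billion: bank balance sheets expand → +$77B.
OMO purchase (from banks) $150 billion: just an asset swap on bank balance sheets → 0.
Discount-window repayment $31 billion: bank balance sheets shrink → −$31B.
Net: 77 + 0 − 31 = +$46 billion.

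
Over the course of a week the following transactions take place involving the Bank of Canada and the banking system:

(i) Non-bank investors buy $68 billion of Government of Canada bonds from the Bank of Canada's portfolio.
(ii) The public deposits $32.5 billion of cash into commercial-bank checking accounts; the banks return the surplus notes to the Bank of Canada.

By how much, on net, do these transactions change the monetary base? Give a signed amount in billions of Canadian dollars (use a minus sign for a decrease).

-$68 billion

Asset sale (to non-banks) $68 billion: Bank of Canada balance sheet contracts → −$68B.
Currency deposit $32.5 billion: just a shift between currency and reserves — both are base money → 0.
Net: −68 + 0 = -$68 billion.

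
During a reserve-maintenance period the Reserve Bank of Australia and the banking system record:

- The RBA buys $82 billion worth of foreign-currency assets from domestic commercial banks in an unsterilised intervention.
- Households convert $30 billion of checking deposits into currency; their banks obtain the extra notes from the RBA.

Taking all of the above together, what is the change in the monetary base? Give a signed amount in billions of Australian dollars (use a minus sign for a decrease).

+$82 billion

FX purchase $82 billion: RBA balance sheet expands → +$82B.
Currency withdrawal $30 billion: just a shift between currency and reserves — both are base money → 0.
Net: 82 + 0 = +$82 billion.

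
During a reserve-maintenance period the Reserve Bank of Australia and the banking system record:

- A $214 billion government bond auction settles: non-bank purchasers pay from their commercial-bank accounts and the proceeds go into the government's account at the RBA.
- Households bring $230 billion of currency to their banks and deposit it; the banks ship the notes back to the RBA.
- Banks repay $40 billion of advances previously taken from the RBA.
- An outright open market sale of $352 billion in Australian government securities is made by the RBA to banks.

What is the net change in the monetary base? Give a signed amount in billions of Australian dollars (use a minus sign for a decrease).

RBA balance sheet:
  Assets:      Securities −$352B, Loans to banks −$40B
  Liabilities: Bank reserves −$376B, Currency in circulation −$230B, Government deposits +$214B
Monetary base = currency + reserves: −$230B + (−$376B) = -$606 billion.

-$606 billion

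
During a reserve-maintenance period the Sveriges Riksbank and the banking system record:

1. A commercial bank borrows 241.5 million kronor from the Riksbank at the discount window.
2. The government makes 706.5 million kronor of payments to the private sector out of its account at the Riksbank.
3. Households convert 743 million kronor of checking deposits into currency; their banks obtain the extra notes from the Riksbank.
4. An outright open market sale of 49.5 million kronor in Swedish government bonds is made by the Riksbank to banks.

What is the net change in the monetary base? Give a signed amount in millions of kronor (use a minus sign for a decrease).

+898.5 million

Discount-window loan 241.5 million kronor: Riksbank balance sheet expands → +241.5M.
Government spending 706.5 million kronor: a non-base liability converts back to reserves → +706.5M.
Currency withdrawal 743 million kronor: just a shift between currency and reserves — both are base money → 0.
OMO sale (to banks) 49.5 million kronor: Riksbank balance sheet contracts → −49.5M.
Net: 241.5 + 706.5 + 0 − 49.5 = +898.5 million.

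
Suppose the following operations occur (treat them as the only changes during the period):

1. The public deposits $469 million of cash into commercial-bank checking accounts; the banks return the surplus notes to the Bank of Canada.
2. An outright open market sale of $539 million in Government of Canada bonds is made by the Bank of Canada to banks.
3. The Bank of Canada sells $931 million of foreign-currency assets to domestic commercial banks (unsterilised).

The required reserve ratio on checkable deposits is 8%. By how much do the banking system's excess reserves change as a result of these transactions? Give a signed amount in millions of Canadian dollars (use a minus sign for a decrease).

Currency deposit $469 million: reserves +$469M, deposits +$469M.
OMO sale (to banks) $539 million: reserves −$539M, deposits 0.
FX sale $931 million: reserves −$931M, deposits 0.
Totals: Δreserves = −$1001M, Δdeposits = +$469M.
Δrequired reserves = 8% × +$469M = +$37.52M.
Δexcess reserves = Δreserves − Δrequired = −$1001M − (+$37.52M) = -$1038.52 million.

-$1038.52 million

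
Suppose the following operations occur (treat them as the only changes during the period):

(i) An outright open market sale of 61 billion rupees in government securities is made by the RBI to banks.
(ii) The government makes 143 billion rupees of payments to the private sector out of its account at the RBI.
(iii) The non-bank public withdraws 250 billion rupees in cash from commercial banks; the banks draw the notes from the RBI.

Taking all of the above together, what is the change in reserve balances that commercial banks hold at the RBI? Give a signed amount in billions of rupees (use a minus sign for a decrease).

-168 billion

RBI balance sheet:
  Assets:      Securities −61B
  Liabilities: Bank reserves −168B, Currency in circulation +250B, Government deposits −143B
So the change in reserve balances that commercial banks hold at the RBI is -168 billion.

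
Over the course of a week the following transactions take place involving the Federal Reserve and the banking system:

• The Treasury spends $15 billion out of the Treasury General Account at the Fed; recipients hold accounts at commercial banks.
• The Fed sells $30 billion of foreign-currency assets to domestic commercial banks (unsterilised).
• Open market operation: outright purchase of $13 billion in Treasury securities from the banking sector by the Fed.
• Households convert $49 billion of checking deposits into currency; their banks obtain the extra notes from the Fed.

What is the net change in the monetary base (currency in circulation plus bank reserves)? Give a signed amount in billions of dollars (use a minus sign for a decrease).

-$2 billion

Fed balance sheet:
  Assets:      Securities +$13B, Foreign assets −$30B
  Liabilities: Bank reserves −$51B, Currency in circulation +$49B, Government deposits −$15B
Commercial banking system:
  Assets:      Reserves at CB −$51B, Securities −$13B, Foreign assets +$30B
  Liabilities: Checkable deposits −$34B
Monetary base = currency + reserves: +$49B + (−$51B) = -$2 billion.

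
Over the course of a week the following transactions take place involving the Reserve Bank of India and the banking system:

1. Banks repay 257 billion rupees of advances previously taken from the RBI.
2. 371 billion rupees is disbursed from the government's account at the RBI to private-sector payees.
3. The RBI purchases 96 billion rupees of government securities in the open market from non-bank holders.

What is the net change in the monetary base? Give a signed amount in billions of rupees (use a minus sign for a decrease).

+210 billion

Discount-window repayment 257 billion rupees: RBI balance sheet contracts → −257B.
Government spending 371 billion rupees: a non-base liability converts back to reserves → +371B.
Asset purchase (from non-banks) 96 billion rupees: RBI balance sheet expands → +96B.
Net: −257 + 371 + 96 = +210 billion.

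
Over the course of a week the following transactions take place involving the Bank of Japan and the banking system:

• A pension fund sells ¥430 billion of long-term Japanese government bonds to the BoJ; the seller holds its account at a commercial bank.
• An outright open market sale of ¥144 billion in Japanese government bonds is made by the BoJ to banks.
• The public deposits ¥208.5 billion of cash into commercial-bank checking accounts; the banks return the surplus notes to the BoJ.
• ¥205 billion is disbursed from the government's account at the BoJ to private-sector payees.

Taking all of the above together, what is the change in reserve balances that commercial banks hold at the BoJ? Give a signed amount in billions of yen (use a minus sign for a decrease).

+¥699.5 billion

Asset purchase (from non-banks) ¥430 billion: the BoJ pays by crediting reserve accounts → +¥430B.
OMO sale (to banks) ¥144 billion: the buying banks pay out of their reserve balances → −¥144B.
Currency deposit ¥208.5 billion: returned notes are swapped for reserve credit → +¥208.5B.
Government spending ¥205 billion: government payments flow into bank reserve accounts → +¥205B.
Net: 430 − 144 + 208.5 + 205 = +¥699.5 billion.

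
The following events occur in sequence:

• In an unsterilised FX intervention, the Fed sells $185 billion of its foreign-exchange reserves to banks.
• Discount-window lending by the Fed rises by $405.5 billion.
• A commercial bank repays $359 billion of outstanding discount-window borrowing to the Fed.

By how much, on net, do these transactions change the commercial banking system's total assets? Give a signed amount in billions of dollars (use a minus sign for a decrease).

FX sale $185 billion: just an asset swap on bank balance sheets → 0.
Discount-window loan $405.5 billion: bank balance sheets expand → +$405.5B.
Discount-window repayment $359 billion: bank balance sheets shrink → −$359B.
Net: 0 + 405.5 − 359 = +$46.5 billion.

+$46.5 billion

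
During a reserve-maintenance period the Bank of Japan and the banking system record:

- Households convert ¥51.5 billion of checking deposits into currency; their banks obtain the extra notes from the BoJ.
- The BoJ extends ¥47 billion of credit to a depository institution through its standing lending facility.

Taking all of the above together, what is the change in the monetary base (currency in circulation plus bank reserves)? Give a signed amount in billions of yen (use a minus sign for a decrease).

Currency withdrawal ¥51.5 billion: just a shift between currency and reserves — both are base money → 0.
Discount-window loan ¥47 billion: BoJ balance sheet expands → +¥47B.
Net: 0 + 47 = +¥47 billion.

+¥47 billion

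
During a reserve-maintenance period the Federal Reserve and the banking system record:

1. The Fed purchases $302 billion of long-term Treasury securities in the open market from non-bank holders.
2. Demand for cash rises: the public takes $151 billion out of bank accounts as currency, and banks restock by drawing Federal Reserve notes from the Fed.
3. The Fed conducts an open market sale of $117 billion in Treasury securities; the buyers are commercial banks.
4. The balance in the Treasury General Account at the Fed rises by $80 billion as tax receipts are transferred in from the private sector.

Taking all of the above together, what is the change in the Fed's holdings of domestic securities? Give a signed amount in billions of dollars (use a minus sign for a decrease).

Fed balance sheet:
  Assets:      Securities +$185B
  Liabilities: Bank reserves −$46B, Currency in circulation +$151B, Government deposits +$80B
Commercial banking system:
  Assets:      Reserves at CB −$46B, Securities +$117B
  Liabilities: Checkable deposits +$71B
So the change in the Fed's holdings of domestic securities is +$185 billion.

+$185 billion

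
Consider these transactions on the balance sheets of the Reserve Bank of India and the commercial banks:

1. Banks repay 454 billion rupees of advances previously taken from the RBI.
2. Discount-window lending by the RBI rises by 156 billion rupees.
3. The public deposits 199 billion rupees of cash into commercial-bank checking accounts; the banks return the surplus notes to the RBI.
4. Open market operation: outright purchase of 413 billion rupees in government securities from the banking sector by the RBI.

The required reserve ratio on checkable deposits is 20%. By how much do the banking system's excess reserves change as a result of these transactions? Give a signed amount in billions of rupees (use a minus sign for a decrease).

+274.2 billion

Discount-window repayment 454 billion rupees: reserves −454B, deposits 0.
Discount-window loan 156 billion rupees: reserves +156B, deposits 0.
Currency deposit 199 billion rupees: reserves +199B, deposits +199B.
OMO purchase (from banks) 413 billion rupees: reserves +413B, deposits 0.
Totals: Δreserves = +314B, Δdeposits = +199B.
Δrequired reserves = 20% × +199B = +39.8B.
Δexcess reserves = Δreserves − Δrequired = +314B − (+39.8B) = +274.2 billion.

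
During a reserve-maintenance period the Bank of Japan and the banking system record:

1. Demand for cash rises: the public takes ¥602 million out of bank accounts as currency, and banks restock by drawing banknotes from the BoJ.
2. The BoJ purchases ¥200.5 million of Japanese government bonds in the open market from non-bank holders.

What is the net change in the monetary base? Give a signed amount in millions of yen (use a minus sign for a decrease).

+¥200.5 million

Currency withdrawal ¥602 million: just a shift between currency and reserves — both are base money → 0.
Asset purchase (from non-banks) ¥200.5 million: BoJ balance sheet expands → +¥200.5M.
Net: 0 + 200.5 = +¥200.5 million.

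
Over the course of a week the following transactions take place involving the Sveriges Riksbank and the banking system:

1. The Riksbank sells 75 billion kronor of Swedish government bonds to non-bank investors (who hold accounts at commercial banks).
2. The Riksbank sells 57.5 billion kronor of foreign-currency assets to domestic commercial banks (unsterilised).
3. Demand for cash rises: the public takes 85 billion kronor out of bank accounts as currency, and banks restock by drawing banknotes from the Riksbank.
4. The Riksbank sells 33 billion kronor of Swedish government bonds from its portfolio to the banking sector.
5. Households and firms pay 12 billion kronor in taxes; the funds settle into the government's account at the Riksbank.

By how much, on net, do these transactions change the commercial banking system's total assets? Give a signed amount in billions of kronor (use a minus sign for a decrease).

Riksbank balance sheet:
  Assets:      Securities −108B, Foreign assets −57.5B
  Liabilities: Bank reserves −262.5B, Currency in circulation +85B, Government deposits +12B
Commercial banking system:
  Assets:      Reserves at CB −262.5B, Securities +33B, Foreign assets +57.5B
  Liabilities: Checkable deposits −172B
Change in total bank assets = -172 billion.

-172 billion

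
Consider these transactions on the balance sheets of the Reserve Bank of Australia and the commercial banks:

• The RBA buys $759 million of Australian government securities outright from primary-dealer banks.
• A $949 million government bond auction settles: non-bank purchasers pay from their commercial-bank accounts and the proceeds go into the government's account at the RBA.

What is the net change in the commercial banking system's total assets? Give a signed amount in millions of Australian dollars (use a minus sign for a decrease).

RBA balance sheet:
  Assets:      Securities +$759M
  Liabilities: Bank reserves −$190M, Government deposits +$949M
Commercial banking system:
  Assets:      Reserves at CB −$190M, Securities −$759M
  Liabilities: Checkable deposits −$949M
Change in total bank assets = -$949 million.

-$949 million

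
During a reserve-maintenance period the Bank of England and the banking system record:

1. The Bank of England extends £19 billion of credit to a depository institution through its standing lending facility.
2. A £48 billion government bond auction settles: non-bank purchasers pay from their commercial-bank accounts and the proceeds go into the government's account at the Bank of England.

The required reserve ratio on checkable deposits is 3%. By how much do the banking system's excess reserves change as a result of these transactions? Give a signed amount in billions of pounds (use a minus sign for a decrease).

-£27.56 billion

Discount-window loan £19 billion: reserves +£19B, deposits 0.
Government account inflow £48 billion: reserves −£48B, deposits −£48B.
Totals: Δreserves = −£29B, Δdeposits = −£48B.
Δrequired reserves = 3% × −£48B = −£1.44B.
Δexcess reserves = Δreserves − Δrequired = −£29B − (−£1.44B) = -£27.56 billion.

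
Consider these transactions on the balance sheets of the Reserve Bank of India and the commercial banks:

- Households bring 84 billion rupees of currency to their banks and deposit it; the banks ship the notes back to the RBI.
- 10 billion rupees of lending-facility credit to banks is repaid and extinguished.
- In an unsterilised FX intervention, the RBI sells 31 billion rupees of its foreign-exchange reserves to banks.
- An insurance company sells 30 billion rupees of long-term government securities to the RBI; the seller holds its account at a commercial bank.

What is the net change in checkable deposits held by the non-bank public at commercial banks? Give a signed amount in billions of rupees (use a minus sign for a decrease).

Currency deposit 84 billion rupees: non-bank counterparties' bank balances rise → +84B.
Discount-window repayment 10 billion rupees: the counterparty is a bank, so public deposits are unchanged → 0.
FX sale 31 billion rupees: the counterparty is a bank, so public deposits are unchanged → 0.
Asset purchase (from non-banks) 30 billion rupees: non-bank counterparties' bank balances rise → +30B.
Net: 84 + 0 + 0 + 30 = +114 billion.

+114 billion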